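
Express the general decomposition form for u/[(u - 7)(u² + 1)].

Linear + irreducible quadratic: P/(u - 7) + (Qu + R)/(u² + 1)


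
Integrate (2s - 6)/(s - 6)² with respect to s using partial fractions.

Decompose: α = 2, β = 2·6 - 6 = 6, so (2s - 6)/(s - 6)² = 2/(s - 6) + 6/(s - 6)². Integrate: ∫ α/(s - 6) ds = 2 ln|(s - 6)|; ∫ β/(s - 6)² ds = -6/(s - 6). Sum: 2 ln|(s - 6)| - 6/(s - 6) + C


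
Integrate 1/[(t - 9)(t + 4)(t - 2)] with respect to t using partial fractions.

Cover-up: α = 1/91, β = 1/78, γ = -1/42. Decomposition: (1/91)/(t - 9) + (1/78)/(t + 4) - (1/42)/(t - 2). Integrate each term: (1/91) ln|(t - 9)| + (1/78) ln|(t + 4)| - (1/42) ln|(t - 2)| + C


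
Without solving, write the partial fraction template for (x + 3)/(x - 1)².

Repeated linear factor: A/(x - 1) + B/(x - 1)²


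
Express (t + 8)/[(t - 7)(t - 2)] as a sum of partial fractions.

At t=7: P = (1·7 + 8)/(7 - 2) = 3. At t=2: Q = (1·2 + 8)/(2 - 7) = -2
Result: 3/(t - 7) - 2/(t - 2)


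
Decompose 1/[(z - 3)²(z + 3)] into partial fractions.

Cover-up at z=-3: γ = 1/(-3 - 3)² = 1/36. Cover-up at z=3: β = 1/(3 + 3) = 1/6. Comparing z² coeff: α = -γ = -1/36
Result: (-1/36)/(z - 3) + (1/6)/(z - 3)² + (1/36)/(z + 3)


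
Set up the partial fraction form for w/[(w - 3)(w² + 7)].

Linear + irreducible quadratic: α/(w - 3) + (βw + γ)/(w² + 7)


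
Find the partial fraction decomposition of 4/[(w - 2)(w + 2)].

4/(w - 2)(w + 2) = A/(w - 2) + B/(w + 2). A = 4/(2 + 2) = 1, B = 4/(-2 - 2) = -1
Result: 1/(w - 2) - 1/(w + 2)


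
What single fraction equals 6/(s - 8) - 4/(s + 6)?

Common denominator (s - 8)(s + 6). Numerator: 6(s + 6) - 4(s - 8) = (6s + 36) - (4s - 32) = 2s + 68
Result: (2s + 68)/[(s - 8)(s + 6)]


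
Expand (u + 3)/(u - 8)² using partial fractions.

(u + 3) = A(u - 8) + B. At u = 8: B = 1·8 + 3 = 11. Coeff of u: A = 1
Result: 1/(u - 8) + 11/(u - 8)²


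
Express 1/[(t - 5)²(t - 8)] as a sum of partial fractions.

Cover-up at t=8: C = 1/(8 - 5)² = 1/9. Cover-up at t=5: B = 1/(5 - 8) = -1/3. Comparing t² coeff: A = -C = -1/9
Result: (-1/9)/(t - 5) - (1/3)/(t - 5)² + (1/9)/(t - 8)


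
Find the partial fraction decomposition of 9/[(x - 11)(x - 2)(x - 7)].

Using cover-up method: α = 1/4, β = 1/5, γ = -9/20
Result: (1/4)/(x - 11) + (1/5)/(x - 2) - (9/20)/(x - 7)


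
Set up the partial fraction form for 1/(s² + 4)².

Repeated quadratic factor: (αs + β)/(s² + 4) + (γs + δ)/(s² + 4)²


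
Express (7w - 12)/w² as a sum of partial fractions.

(7w - 12) = Pw + Q. At w = 0: Q = 7·0 - 12 = -12. Coeff of w: P = 7
Result: 7/w - 12/w²


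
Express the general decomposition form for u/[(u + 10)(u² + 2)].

Linear + irreducible quadratic: A/(u + 10) + (Bu + C)/(u² + 2)


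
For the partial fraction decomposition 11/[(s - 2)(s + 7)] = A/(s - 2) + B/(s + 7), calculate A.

Cover-up at s = 2: A = 11/(2 + 7) = 11/9


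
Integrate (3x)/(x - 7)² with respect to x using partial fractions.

Decompose: A = 3, B = 3·7 + 0 = 21, so (3x)/(x - 7)² = 3/(x - 7) + 21/(x - 7)². Integrate: ∫ A/(x - 7) dx = 3 ln|(x - 7)|; ∫ B/(x - 7)² dx = -21/(x - 7). Sum: 3 ln|(x - 7)| - 21/(x - 7) + C


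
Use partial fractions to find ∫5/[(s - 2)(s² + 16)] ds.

Cover-up at s=2: α = 5/(2²+16) = 1/4. Coeff matching: β = -1/4, γ = -1/2. Decomposition: (1/4)/(s - 2) - ((1/4)s + 1/2)/(s² + 16). Integrate: linear → ln, quadratic → (1/2)ln + arctan: (1/4) ln|(s - 2)| - (1/8) ln(s² + 16) - (1/8) arctan(s/4) + C


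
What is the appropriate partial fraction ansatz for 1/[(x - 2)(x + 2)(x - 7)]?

Three distinct linear factors: α/(x - 2) + β/(x + 2) + γ/(x - 7)


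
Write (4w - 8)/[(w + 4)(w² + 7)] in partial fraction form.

At w=-4: α = (4·(-4) - 8)/((-4)² + 7) = -24/23. β = -α = 24/23, γ = 4 - (-4)·α = -4/23
Result: (-24/23)/(w + 4) + ((24/23)w - 4/23)/(w² + 7)


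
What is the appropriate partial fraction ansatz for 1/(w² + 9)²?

Repeated quadratic factor: (αw + β)/(w² + 9) + (γw + δ)/(w² + 9)²


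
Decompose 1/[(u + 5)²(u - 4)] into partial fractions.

Cover-up at u=4: C = 1/(4 + 5)² = 1/81. Cover-up at u=-5: B = 1/(-5 - 4) = -1/9. Comparing u² coeff: A = -C = -1/81
Result: (-1/81)/(u + 5) - (1/9)/(u + 5)² + (1/81)/(u - 4)


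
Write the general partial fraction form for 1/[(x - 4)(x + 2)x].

Three distinct linear factors: A/(x - 4) + B/(x + 2) + C/x


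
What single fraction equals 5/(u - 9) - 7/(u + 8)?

Common denominator (u - 9)(u + 8). Numerator: 5(u + 8) - 7(u - 9) = (5u + 40) - (7u - 63) = -2u + 103
Result: (-2u + 103)/[(u - 9)(u + 8)]


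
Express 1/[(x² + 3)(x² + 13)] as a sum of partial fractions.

Coefficient matching gives A = C = 0, B = 1/(13-3) = 1/10, D = -B = -1/10
Result: (1/10)/(x² + 3) - (1/10)/(x² + 13)


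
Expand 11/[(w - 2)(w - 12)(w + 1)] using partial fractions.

Using cover-up method: P = -11/30, Q = 11/130, R = 11/39
Result: (-11/30)/(w - 2) + (11/130)/(w - 12) + (11/39)/(w + 1)


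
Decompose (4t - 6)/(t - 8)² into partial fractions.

(4t - 6) = A(t - 8) + B. At t = 8: B = 4·8 - 6 = 26. Coeff of t: A = 4
Result: 4/(t - 8) + 26/(t - 8)²


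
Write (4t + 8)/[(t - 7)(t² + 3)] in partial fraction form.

At t=7: α = (4·7 + 8)/(7² + 3) = 9/13. β = -α = -9/13, γ = 4 - 7·α = -11/13
Result: (9/13)/(t - 7) - ((9/13)t + 11/13)/(t² + 3)


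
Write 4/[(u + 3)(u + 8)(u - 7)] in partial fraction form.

Using cover-up method: α = -2/25, β = 4/75, γ = 2/75
Result: (-2/25)/(u + 3) + (4/75)/(u + 8) + (2/75)/(u - 7)


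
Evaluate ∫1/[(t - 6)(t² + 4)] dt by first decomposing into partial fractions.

Cover-up at t=6: P = 1/(6²+4) = 1/40. Coeff matching: Q = -1/40, R = -3/20. Decomposition: (1/40)/(t - 6) - ((1/40)t + 3/20)/(t² + 4). Integrate: linear → ln, quadratic → (1/2)ln + arctan: (1/40) ln|(t - 6)| - (1/80) ln(t² + 4) - (3/40) arctan(t/2) + C


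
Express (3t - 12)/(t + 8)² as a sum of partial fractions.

(3t - 12) = P(t + 8) + Q. At t = -8: Q = 3·(-8) - 12 = -36. Coeff of t: P = 3
Result: 3/(t + 8) - 36/(t + 8)²


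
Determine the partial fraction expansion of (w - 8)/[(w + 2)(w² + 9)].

At w=-2: α = (1·(-2) - 8)/((-2)² + 9) = -10/13. β = -α = 10/13, γ = 1 - (-2)·α = -7/13
Result: (-10/13)/(w + 2) + ((10/13)w - 7/13)/(w² + 9)


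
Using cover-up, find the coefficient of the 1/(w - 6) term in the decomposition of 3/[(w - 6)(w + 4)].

Cover (w - 6), set w=6: 3/((w + 4) at w=6) = 3/(10) = 3/10


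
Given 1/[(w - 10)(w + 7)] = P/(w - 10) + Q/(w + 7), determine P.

Cover-up at w = 10: P = 1/(10 + 7) = 1/17


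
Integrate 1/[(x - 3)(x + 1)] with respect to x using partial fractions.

Decompose: 1/[(x - 3)(x + 1)] = (1/4)/(x - 3) - (1/4)/(x + 1). Integrate each term: (1/4) ln|(x - 3)| - (1/4) ln|(x + 1)| + C


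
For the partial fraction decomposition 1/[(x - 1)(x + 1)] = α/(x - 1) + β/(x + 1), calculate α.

Cover-up at x = 1: α = 1/(1 + 1) = 1/2


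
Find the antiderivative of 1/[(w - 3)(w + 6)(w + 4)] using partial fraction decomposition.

Cover-up: P = 1/63, Q = 1/18, R = -1/14. Decomposition: (1/63)/(w - 3) + (1/18)/(w + 6) - (1/14)/(w + 4). Integrate each term: (1/63) ln|(w - 3)| + (1/18) ln|(w + 6)| - (1/14) ln|(w + 4)| + C


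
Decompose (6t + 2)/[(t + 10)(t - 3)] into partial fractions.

At t=-10: α = (6·(-10) + 2)/(-10 - 3) = 58/13. At t=3: β = (6·3 + 2)/(3 + 10) = 20/13
Result: (58/13)/(t + 10) + (20/13)/(t - 3)


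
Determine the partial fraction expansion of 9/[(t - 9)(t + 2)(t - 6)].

Using cover-up method: A = 3/11, B = 9/88, C = -3/8
Result: (3/11)/(t - 9) + (9/88)/(t + 2) - (3/8)/(t - 6)


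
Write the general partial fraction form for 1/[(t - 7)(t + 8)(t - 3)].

Three distinct linear factors: A/(t - 7) + B/(t + 8) + C/(t - 3)


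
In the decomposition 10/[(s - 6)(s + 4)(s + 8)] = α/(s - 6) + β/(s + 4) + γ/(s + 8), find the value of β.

Cover-up at s = -4: β = 10/[(-4 - 6)(-4 + 8)] = 10/[(-10)(4)] = -10/40 = -1/4


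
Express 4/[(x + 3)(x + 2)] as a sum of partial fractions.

4/(x + 3)(x + 2) = A/(x + 3) + B/(x + 2). A = 4/(-3 + 2) = -4, B = 4/(-2 + 3) = 4
Result: -4/(x + 3) + 4/(x + 2)


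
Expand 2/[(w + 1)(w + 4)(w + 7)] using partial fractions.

Using cover-up method: P = 1/9, Q = -2/9, R = 1/9
Result: (1/9)/(w + 1) - (2/9)/(w + 4) + (1/9)/(w + 7)


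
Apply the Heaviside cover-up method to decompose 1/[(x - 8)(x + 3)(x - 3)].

Cover (x - 8), x=8: A = 1/[(8 + 3)(8 - 3)] = 1/55. Cover (x + 3), x=-3: B = 1/[(-3 - 8)(-3 - 3)] = 1/66. Cover (x - 3), x=3: C = 1/[(3 - 8)(3 + 3)] = -1/30.
Result: (1/55)/(x - 8) + (1/66)/(x + 3) - (1/30)/(x - 3)


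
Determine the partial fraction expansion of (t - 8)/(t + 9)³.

(t - 8) = A(t + 9)² + B(t + 9) + C. At t = -9: C = 1·(-9) - 8 = -17. Coefficients: A = 0, B = 1
Result: 1/(t + 9)² - 17/(t + 9)³


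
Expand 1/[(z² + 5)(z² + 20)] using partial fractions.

Coefficient matching gives α = γ = 0, β = 1/(20-5) = 1/15, δ = -β = -1/15
Result: (1/15)/(z² + 5) - (1/15)/(z² + 20)


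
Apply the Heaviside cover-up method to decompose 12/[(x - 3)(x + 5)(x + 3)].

Cover (x - 3), x=3: A = 12/[(3 + 5)(3 + 3)] = 1/4. Cover (x + 5), x=-5: B = 12/[(-5 - 3)(-5 + 3)] = 3/4. Cover (x + 3), x=-3: C = 12/[(-3 - 3)(-3 + 5)] = -1.
Result: (1/4)/(x - 3) + (3/4)/(x + 5) - 1/(x + 3)


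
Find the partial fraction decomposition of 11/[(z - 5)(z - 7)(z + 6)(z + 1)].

Using Heaviside cover-up: (-1/12)/(z - 5) + (11/208)/(z - 7) - (1/65)/(z + 6) + (11/240)/(z + 1)


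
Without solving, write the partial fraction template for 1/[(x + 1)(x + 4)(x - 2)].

Three distinct linear factors: α/(x + 1) + β/(x + 4) + γ/(x - 2)


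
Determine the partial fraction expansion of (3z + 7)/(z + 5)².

(3z + 7) = α(z + 5) + β. At z = -5: β = 3·(-5) + 7 = -8. Coeff of z: α = 3
Result: 3/(z + 5) - 8/(z + 5)²


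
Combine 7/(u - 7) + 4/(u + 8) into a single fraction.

Common denominator (u - 7)(u + 8). Numerator: 7(u + 8) + 4(u - 7) = (7u + 56) + (4u - 28) = 11u + 28
Result: (11u + 28)/[(u - 7)(u + 8)]


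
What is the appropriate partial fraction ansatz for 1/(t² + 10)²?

Repeated quadratic factor: (At + B)/(t² + 10) + (Ct + D)/(t² + 10)²


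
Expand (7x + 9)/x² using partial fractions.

(7x + 9) = Px + Q. At x = 0: Q = 7·0 + 9 = 9. Coeff of x: P = 7
Result: 7/x + 9/x²


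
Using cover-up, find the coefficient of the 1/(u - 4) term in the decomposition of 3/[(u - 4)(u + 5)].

Cover (u - 4), set u=4: 3/((u + 5) at u=4) = 3/(9) = 1/3


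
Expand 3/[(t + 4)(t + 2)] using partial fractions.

3/(t + 4)(t + 2) = P/(t + 4) + Q/(t + 2). P = 3/(-4 + 2) = -3/2, Q = 3/(-2 + 4) = 3/2
Result: (-3/2)/(t + 4) + (3/2)/(t + 2)


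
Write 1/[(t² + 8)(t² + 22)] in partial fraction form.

Coefficient matching gives P = R = 0, Q = 1/(22-8) = 1/14, S = -Q = -1/14
Result: (1/14)/(t² + 8) - (1/14)/(t² + 22)


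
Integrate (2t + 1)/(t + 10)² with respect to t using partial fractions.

Decompose: A = 2, B = 2·(-10) + 1 = -19, so (2t + 1)/(t + 10)² = 2/(t + 10) - 19/(t + 10)². Integrate: ∫ A/(t + 10) dt = 2 ln|(t + 10)|; ∫ B/(t + 10)² dt = 19/(t + 10). Sum: 2 ln|(t + 10)| + 19/(t + 10) + C


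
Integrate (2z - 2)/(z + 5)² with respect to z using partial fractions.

Decompose: A = 2, B = 2·(-5) - 2 = -12, so (2z - 2)/(z + 5)² = 2/(z + 5) - 12/(z + 5)². Integrate: ∫ A/(z + 5) dz = 2 ln|(z + 5)|; ∫ B/(z + 5)² dz = 12/(z + 5). Sum: 2 ln|(z + 5)| + 12/(z + 5) + C


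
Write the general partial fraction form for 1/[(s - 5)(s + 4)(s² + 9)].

Two linear + quadratic: P/(s - 5) + Q/(s + 4) + (Rs + S)/(s² + 9)


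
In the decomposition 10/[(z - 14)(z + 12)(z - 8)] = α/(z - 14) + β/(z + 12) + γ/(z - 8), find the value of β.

Cover-up at z = -12: β = 10/[(-12 - 14)(-12 - 8)] = 10/[(-26)(-20)] = 10/520 = 1/52


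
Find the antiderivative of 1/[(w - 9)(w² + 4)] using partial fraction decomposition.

Cover-up at w=9: α = 1/(9²+4) = 1/85. Coeff matching: β = -1/85, γ = -9/85. Decomposition: (1/85)/(w - 9) - ((1/85)w + 9/85)/(w² + 4). Integrate: linear → ln, quadratic → (1/2)ln + arctan: (1/85) ln|(w - 9)| - (1/170) ln(w² + 4) - (9/170) arctan(w/2) + C


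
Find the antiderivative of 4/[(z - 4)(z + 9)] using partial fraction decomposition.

Decompose: 4/[(z - 4)(z + 9)] = (4/13)/(z - 4) - (4/13)/(z + 9). Integrate each term: (4/13) ln|(z - 4)| - (4/13) ln|(z + 9)| + C


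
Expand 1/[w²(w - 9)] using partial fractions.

Cover-up at w=9: R = 1/(9 - 0)² = 1/81. Cover-up at w=0: Q = 1/(0 - 9) = -1/9. Comparing w² coeff: P = -R = -1/81
Result: (-1/81)/w - (1/9)/w² + (1/81)/(w - 9)


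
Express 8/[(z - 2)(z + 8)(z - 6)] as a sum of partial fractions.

Using cover-up method: P = -1/5, Q = 2/35, R = 1/7
Result: (-1/5)/(z - 2) + (2/35)/(z + 8) + (1/7)/(z - 6)


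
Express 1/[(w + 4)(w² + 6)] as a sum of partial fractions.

Cover-up at w = -4: α = 1/((-4)² + 6) = 1/22. Then β = -α = -1/22, γ = -α·(0 - 4) = 2/11
Result: (1/22)/(w + 4) - ((1/22)w - 2/11)/(w² + 6)


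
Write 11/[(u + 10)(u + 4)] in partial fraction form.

11/(u + 10)(u + 4) = α/(u + 10) + β/(u + 4). α = 11/(-10 + 4) = -11/6, β = 11/(-4 + 10) = 11/6
Result: (-11/6)/(u + 10) + (11/6)/(u + 4)


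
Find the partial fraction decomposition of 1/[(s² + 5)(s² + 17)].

Coefficient matching gives α = γ = 0, β = 1/(17-5) = 1/12, δ = -β = -1/12
Result: (1/12)/(s² + 5) - (1/12)/(s² + 17)


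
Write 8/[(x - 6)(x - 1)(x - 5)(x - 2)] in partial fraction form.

Using Heaviside cover-up: (2/5)/(x - 6) - (2/5)/(x - 1) - (2/3)/(x - 5) + (2/3)/(x - 2)


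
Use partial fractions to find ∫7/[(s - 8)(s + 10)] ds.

Decompose: 7/[(s - 8)(s + 10)] = (7/18)/(s - 8) - (7/18)/(s + 10). Integrate each term: (7/18) ln|(s - 8)| - (7/18) ln|(s + 10)| + C


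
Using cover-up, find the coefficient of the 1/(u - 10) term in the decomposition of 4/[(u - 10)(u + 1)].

Cover (u - 10), set u=10: 4/((u + 1) at u=10) = 4/(11) = 4/11


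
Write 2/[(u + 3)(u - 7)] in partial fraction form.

2/(u + 3)(u - 7) = A/(u + 3) + B/(u - 7). A = 2/(-3 - 7) = -1/5, B = 2/(7 + 3) = 1/5
Result: (-1/5)/(u + 3) + (1/5)/(u - 7)


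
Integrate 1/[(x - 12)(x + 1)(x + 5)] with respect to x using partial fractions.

Cover-up: A = 1/221, B = -1/52, C = 1/68. Decomposition: (1/221)/(x - 12) - (1/52)/(x + 1) + (1/68)/(x + 5). Integrate each term: (1/221) ln|(x - 12)| - (1/52) ln|(x + 1)| + (1/68) ln|(x + 5)| + C


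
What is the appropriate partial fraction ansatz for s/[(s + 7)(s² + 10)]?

Linear + irreducible quadratic: P/(s + 7) + (Qs + R)/(s² + 10)


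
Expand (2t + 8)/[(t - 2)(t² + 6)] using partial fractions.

At t=2: P = (2·2 + 8)/(2² + 6) = 6/5. Q = -P = -6/5, R = 2 - 2·P = -2/5
Result: (6/5)/(t - 2) - ((6/5)t + 2/5)/(t² + 6)


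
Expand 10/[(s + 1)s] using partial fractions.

10/(s + 1)s = A/(s + 1) + B/s. A = 10/(-1 - 0) = -10, B = 10/(0 + 1) = 10
Result: -10/(s + 1) + 10/s


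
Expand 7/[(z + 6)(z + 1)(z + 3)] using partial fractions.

Using cover-up method: A = 7/15, B = 7/10, C = -7/6
Result: (7/15)/(z + 6) + (7/10)/(z + 1) - (7/6)/(z + 3)


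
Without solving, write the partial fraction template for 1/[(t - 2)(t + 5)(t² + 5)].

Two linear + quadratic: α/(t - 2) + β/(t + 5) + (γt + δ)/(t² + 5)


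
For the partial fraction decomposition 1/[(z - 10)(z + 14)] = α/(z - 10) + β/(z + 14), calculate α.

Cover-up at z = 10: α = 1/(10 + 14) = 1/24


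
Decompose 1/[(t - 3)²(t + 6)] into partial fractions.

Cover-up at t=-6: C = 1/(-6 - 3)² = 1/81. Cover-up at t=3: B = 1/(3 + 6) = 1/9. Comparing t² coeff: A = -C = -1/81
Result: (-1/81)/(t - 3) + (1/9)/(t - 3)² + (1/81)/(t + 6)


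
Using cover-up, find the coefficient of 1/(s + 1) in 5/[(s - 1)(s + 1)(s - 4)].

Cover (s + 1), set s=-1: 5/[(-1 - 1)(-1 - 4)] = 1/2


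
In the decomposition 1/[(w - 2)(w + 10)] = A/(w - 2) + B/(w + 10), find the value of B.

Cover-up at w = -10: B = 1/(-10 - 2) = -1/12


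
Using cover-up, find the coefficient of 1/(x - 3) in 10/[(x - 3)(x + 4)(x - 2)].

Cover (x - 3), set x=3: 10/[(3 + 4)(3 - 2)] = 10/7


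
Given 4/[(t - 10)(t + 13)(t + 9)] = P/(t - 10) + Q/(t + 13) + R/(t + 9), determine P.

Cover-up at t = 10: P = 4/[(10 + 13)(10 + 9)] = 4/[(23)(19)] = 4/437


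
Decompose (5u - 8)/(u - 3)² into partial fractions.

(5u - 8) = P(u - 3) + Q. At u = 3: Q = 5·3 - 8 = 7. Coeff of u: P = 5
Result: 5/(u - 3) + 7/(u - 3)²


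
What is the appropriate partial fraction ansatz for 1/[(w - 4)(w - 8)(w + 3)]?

Three distinct linear factors: α/(w - 4) + β/(w - 8) + γ/(w + 3)


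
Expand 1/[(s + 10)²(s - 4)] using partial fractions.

Cover-up at s=4: γ = 1/(4 + 10)² = 1/196. Cover-up at s=-10: β = 1/(-10 - 4) = -1/14. Comparing s² coeff: α = -γ = -1/196
Result: (-1/196)/(s + 10) - (1/14)/(s + 10)² + (1/196)/(s - 4)


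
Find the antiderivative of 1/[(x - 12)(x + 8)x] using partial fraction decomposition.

Cover-up: A = 1/240, B = 1/160, C = -1/96. Decomposition: (1/240)/(x - 12) + (1/160)/(x + 8) - (1/96)/x. Integrate each term: (1/240) ln|(x - 12)| + (1/160) ln|(x + 8)| - (1/96) ln|x| + C


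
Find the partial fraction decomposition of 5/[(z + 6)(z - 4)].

5/(z + 6)(z - 4) = α/(z + 6) + β/(z - 4). α = 5/(-6 - 4) = -1/2, β = 5/(4 + 6) = 1/2
Result: (-1/2)/(z + 6) + (1/2)/(z - 4)


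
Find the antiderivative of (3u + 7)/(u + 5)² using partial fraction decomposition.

Decompose: α = 3, β = 3·(-5) + 7 = -8, so (3u + 7)/(u + 5)² = 3/(u + 5) - 8/(u + 5)². Integrate: ∫ α/(u + 5) du = 3 ln|(u + 5)|; ∫ β/(u + 5)² du = 8/(u + 5). Sum: 3 ln|(u + 5)| + 8/(u + 5) + C


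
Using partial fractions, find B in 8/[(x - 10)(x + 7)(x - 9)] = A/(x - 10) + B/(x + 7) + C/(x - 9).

Cover-up at x = -7: B = 8/[(-7 - 10)(-7 - 9)] = 8/[(-17)(-16)] = 8/272 = 1/34


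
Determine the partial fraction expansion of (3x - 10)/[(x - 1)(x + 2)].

At x=1: P = (3·1 - 10)/(1 + 2) = -7/3. At x=-2: Q = (3·(-2) - 10)/(-2 - 1) = 16/3
Result: (-7/3)/(x - 1) + (16/3)/(x + 2)


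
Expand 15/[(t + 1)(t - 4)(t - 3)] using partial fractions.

Using cover-up method: P = 3/4, Q = 3, R = -15/4
Result: (3/4)/(t + 1) + 3/(t - 4) - (15/4)/(t - 3)


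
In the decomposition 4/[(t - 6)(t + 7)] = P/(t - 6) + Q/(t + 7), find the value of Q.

Cover-up at t = -7: Q = 4/(-7 - 6) = -4/13


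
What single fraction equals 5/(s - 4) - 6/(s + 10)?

Common denominator (s - 4)(s + 10). Numerator: 5(s + 10) - 6(s - 4) = (5s + 50) - (6s - 24) = -s + 74
Result: (-s + 74)/[(s - 4)(s + 10)]


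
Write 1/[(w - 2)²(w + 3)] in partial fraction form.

Cover-up at w=-3: R = 1/(-3 - 2)² = 1/25. Cover-up at w=2: Q = 1/(2 + 3) = 1/5. Comparing w² coeff: P = -R = -1/25
Result: (-1/25)/(w - 2) + (1/5)/(w - 2)² + (1/25)/(w + 3)


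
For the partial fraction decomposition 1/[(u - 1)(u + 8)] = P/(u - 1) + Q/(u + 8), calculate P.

Cover-up at u = 1: P = 1/(1 + 8) = 1/9


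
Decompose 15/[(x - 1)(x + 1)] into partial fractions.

15/(x - 1)(x + 1) = A/(x - 1) + B/(x + 1). A = 15/(1 + 1) = 15/2, B = 15/(-1 - 1) = -15/2
Result: (15/2)/(x - 1) - (15/2)/(x + 1)


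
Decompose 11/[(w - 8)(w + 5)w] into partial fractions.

Using cover-up method: P = 11/104, Q = 11/65, R = -11/40
Result: (11/104)/(w - 8) + (11/65)/(w + 5) - (11/40)/w


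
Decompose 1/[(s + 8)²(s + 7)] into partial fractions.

Cover-up at s=-7: R = 1/(-7 + 8)² = 1. Cover-up at s=-8: Q = 1/(-8 + 7) = -1. Comparing s² coeff: P = -R = -1
Result: -1/(s + 8) - 1/(s + 8)² + 1/(s + 7)


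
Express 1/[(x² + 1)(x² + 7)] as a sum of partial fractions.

Coefficient matching gives α = γ = 0, β = 1/(7-1) = 1/6, δ = -β = -1/6
Result: (1/6)/(x² + 1) - (1/6)/(x² + 7)


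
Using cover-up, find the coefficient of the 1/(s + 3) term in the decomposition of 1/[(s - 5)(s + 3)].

Cover (s + 3), set s=-3: 1/((s - 5) at s=-3) = 1/(-8) = -1/8


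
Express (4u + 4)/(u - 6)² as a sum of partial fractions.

(4u + 4) = A(u - 6) + B. At u = 6: B = 4·6 + 4 = 28. Coeff of u: A = 4
Result: 4/(u - 6) + 28/(u - 6)²


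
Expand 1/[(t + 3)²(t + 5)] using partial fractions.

Cover-up at t=-5: γ = 1/(-5 + 3)² = 1/4. Cover-up at t=-3: β = 1/(-3 + 5) = 1/2. Comparing t² coeff: α = -γ = -1/4
Result: (-1/4)/(t + 3) + (1/2)/(t + 3)² + (1/4)/(t + 5)


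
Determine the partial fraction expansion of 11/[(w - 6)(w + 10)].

11/(w - 6)(w + 10) = P/(w - 6) + Q/(w + 10). P = 11/(6 + 10) = 11/16, Q = 11/(-10 - 6) = -11/16
Result: (11/16)/(w - 6) - (11/16)/(w + 10)


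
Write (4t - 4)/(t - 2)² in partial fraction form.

(4t - 4) = P(t - 2) + Q. At t = 2: Q = 4·2 - 4 = 4. Coeff of t: P = 4
Result: 4/(t - 2) + 4/(t - 2)²


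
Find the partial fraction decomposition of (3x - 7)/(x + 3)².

(3x - 7) = A(x + 3) + B. At x = -3: B = 3·(-3) - 7 = -16. Coeff of x: A = 3
Result: 3/(x + 3) - 16/(x + 3)²


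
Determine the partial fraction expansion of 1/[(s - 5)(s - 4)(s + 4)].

Using cover-up method: α = 1/9, β = -1/8, γ = 1/72
Result: (1/9)/(s - 5) - (1/8)/(s - 4) + (1/72)/(s + 4)


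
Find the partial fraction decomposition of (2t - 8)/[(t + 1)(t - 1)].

At t=-1: α = (2·(-1) - 8)/(-1 - 1) = 5. At t=1: β = (2·1 - 8)/(1 + 1) = -3
Result: 5/(t + 1) - 3/(t - 1)


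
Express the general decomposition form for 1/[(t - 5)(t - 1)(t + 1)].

Three distinct linear factors: P/(t - 5) + Q/(t - 1) + R/(t + 1)


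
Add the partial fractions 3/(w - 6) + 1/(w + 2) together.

Common denominator (w - 6)(w + 2). Numerator: 3(w + 2) + 1(w - 6) = (3w + 6) + (w - 6) = 4w
Result: (4w)/[(w - 6)(w + 2)]


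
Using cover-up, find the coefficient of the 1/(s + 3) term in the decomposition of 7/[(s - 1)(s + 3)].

Cover (s + 3), set s=-3: 7/((s - 1) at s=-3) = 7/(-4) = -7/4


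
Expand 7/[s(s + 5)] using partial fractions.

7/s(s + 5) = A/s + B/(s + 5). A = 7/(0 + 5) = 7/5, B = 7/(-5 - 0) = -7/5
Result: (7/5)/s - (7/5)/(s + 5)


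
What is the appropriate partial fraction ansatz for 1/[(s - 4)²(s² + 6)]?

Repeated linear + quadratic: α/(s - 4) + β/(s - 4)² + (γs + δ)/(s² + 6)


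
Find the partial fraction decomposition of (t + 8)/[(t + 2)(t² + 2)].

At t=-2: α = (1·(-2) + 8)/((-2)² + 2) = 1. β = -α = -1, γ = 1 - (-2)·α = 3
Result: 1/(t + 2) - (t - 3)/(t² + 2)


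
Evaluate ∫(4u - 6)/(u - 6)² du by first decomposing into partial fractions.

Decompose: P = 4, Q = 4·6 - 6 = 18, so (4u - 6)/(u - 6)² = 4/(u - 6) + 18/(u - 6)². Integrate: ∫ P/(u - 6) du = 4 ln|(u - 6)|; ∫ Q/(u - 6)² du = -18/(u - 6). Sum: 4 ln|(u - 6)| - 18/(u - 6) + C


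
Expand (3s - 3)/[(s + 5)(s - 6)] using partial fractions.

At s=-5: P = (3·(-5) - 3)/(-5 - 6) = 18/11. At s=6: Q = (3·6 - 3)/(6 + 5) = 15/11
Result: (18/11)/(s + 5) + (15/11)/(s - 6)


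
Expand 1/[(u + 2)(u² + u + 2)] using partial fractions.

Cover-up at u = -2: A = 1/((-2)² + 1·(-2) + 2) = 1/4. Then B = -A = -1/4, C = -A·(1 - 2) = 1/4
Result: (1/4)/(u + 2) - ((1/4)u - 1/4)/(u² + u + 2)


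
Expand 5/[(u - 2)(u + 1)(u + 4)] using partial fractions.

Using cover-up method: α = 5/18, β = -5/9, γ = 5/18
Result: (5/18)/(u - 2) - (5/9)/(u + 1) + (5/18)/(u + 4)


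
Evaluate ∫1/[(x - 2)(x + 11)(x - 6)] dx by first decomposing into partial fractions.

Cover-up: α = -1/52, β = 1/221, γ = 1/68. Decomposition: (-1/52)/(x - 2) + (1/221)/(x + 11) + (1/68)/(x - 6). Integrate each term: (-1/52) ln|(x - 2)| + (1/221) ln|(x + 11)| + (1/68) ln|(x - 6)| + C


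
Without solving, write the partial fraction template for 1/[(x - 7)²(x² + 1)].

Repeated linear + quadratic: P/(x - 7) + Q/(x - 7)² + (Rx + S)/(x² + 1)


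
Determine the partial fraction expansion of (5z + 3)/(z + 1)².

(5z + 3) = P(z + 1) + Q. At z = -1: Q = 5·(-1) + 3 = -2. Coeff of z: P = 5
Result: 5/(z + 1) - 2/(z + 1)²


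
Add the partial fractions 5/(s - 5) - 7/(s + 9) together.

Common denominator (s - 5)(s + 9). Numerator: 5(s + 9) - 7(s - 5) = (5s + 45) - (7s - 35) = -2s + 80
Result: (-2s + 80)/[(s - 5)(s + 9)]


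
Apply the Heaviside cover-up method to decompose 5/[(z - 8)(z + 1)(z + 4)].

Cover (z - 8), z=8: α = 5/[(8 + 1)(8 + 4)] = 5/108. Cover (z + 1), z=-1: β = 5/[(-1 - 8)(-1 + 4)] = -5/27. Cover (z + 4), z=-4: γ = 5/[(-4 - 8)(-4 + 1)] = 5/36.
Result: (5/108)/(z - 8) - (5/27)/(z + 1) + (5/36)/(z + 4)


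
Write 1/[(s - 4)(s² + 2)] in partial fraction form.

Cover-up at s = 4: P = 1/(4² + 2) = 1/18. Then Q = -P = -1/18, R = -P·(0 + 4) = -2/9
Result: (1/18)/(s - 4) - ((1/18)s + 2/9)/(s² + 2)


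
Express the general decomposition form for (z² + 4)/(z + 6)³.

Repeated linear factor (power 3): α/(z + 6) + β/(z + 6)² + γ/(z + 6)³


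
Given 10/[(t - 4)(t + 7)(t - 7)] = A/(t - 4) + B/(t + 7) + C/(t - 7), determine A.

Cover-up at t = 4: A = 10/[(4 + 7)(4 - 7)] = 10/[(11)(-3)] = -10/33


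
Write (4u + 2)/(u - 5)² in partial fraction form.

(4u + 2) = A(u - 5) + B. At u = 5: B = 4·5 + 2 = 22. Coeff of u: A = 4
Result: 4/(u - 5) + 22/(u - 5)²


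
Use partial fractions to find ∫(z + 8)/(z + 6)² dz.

Decompose: α = 1, β = 1·(-6) + 8 = 2, so (z + 8)/(z + 6)² = 1/(z + 6) + 2/(z + 6)². Integrate: ∫ α/(z + 6) dz = ln|(z + 6)|; ∫ β/(z + 6)² dz = -2/(z + 6). Sum: ln|(z + 6)| - 2/(z + 6) + C


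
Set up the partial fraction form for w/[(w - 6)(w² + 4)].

Linear + irreducible quadratic: α/(w - 6) + (βw + γ)/(w² + 4)


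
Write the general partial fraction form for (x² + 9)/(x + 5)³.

Repeated linear factor (power 3): P/(x + 5) + Q/(x + 5)² + R/(x + 5)³


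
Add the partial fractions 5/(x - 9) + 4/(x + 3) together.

Common denominator (x - 9)(x + 3). Numerator: 5(x + 3) + 4(x - 9) = (5x + 15) + (4x - 36) = 9x - 21
Result: (9x - 21)/[(x - 9)(x + 3)]


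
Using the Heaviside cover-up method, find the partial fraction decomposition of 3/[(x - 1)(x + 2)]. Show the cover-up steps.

Cover (x - 1): set x=1, get P = 3/(1 + 2) = 1. Cover (x + 2): set x=-2, get Q = 3/(-2 - 1) = -1.
Result: 1/(x - 1) - 1/(x + 2)


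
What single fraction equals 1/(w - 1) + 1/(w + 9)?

Common denominator (w - 1)(w + 9). Numerator: 1(w + 9) + 1(w - 1) = (w + 9) + (w - 1) = 2w + 8
Result: (2w + 8)/[(w - 1)(w + 9)]


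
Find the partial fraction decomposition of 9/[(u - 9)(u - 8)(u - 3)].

Using cover-up method: A = 3/2, B = -9/5, C = 3/10
Result: (3/2)/(u - 9) - (9/5)/(u - 8) + (3/10)/(u - 3)


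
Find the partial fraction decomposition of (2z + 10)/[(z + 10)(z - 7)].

At z=-10: A = (2·(-10) + 10)/(-10 - 7) = 10/17. At z=7: B = (2·7 + 10)/(7 + 10) = 24/17
Result: (10/17)/(z + 10) + (24/17)/(z - 7)


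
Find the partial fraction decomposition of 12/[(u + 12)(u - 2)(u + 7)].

Using cover-up method: α = 6/35, β = 2/21, γ = -4/15
Result: (6/35)/(u + 12) + (2/21)/(u - 2) - (4/15)/(u + 7)


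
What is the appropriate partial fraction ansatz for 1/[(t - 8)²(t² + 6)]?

Repeated linear + quadratic: α/(t - 8) + β/(t - 8)² + (γt + δ)/(t² + 6)


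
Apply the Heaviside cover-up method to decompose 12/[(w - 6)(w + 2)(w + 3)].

Cover (w - 6), w=6: P = 12/[(6 + 2)(6 + 3)] = 1/6. Cover (w + 2), w=-2: Q = 12/[(-2 - 6)(-2 + 3)] = -3/2. Cover (w + 3), w=-3: R = 12/[(-3 - 6)(-3 + 2)] = 4/3.
Result: (1/6)/(w - 6) - (3/2)/(w + 2) + (4/3)/(w + 3)


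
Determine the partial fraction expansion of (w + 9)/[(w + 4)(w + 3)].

At w=-4: A = (1·(-4) + 9)/(-4 + 3) = -5. At w=-3: B = (1·(-3) + 9)/(-3 + 4) = 6
Result: -5/(w + 4) + 6/(w + 3)


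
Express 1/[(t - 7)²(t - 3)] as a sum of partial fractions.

Cover-up at t=3: R = 1/(3 - 7)² = 1/16. Cover-up at t=7: Q = 1/(7 - 3) = 1/4. Comparing t² coeff: P = -R = -1/16
Result: (-1/16)/(t - 7) + (1/4)/(t - 7)² + (1/16)/(t - 3)


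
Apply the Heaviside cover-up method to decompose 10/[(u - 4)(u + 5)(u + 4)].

Cover (u - 4), u=4: P = 10/[(4 + 5)(4 + 4)] = 5/36. Cover (u + 5), u=-5: Q = 10/[(-5 - 4)(-5 + 4)] = 10/9. Cover (u + 4), u=-4: R = 10/[(-4 - 4)(-4 + 5)] = -5/4.
Result: (5/36)/(u - 4) + (10/9)/(u + 5) - (5/4)/(u + 4)


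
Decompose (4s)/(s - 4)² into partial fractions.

(4s) = P(s - 4) + Q. At s = 4: Q = 4·4 + 0 = 16. Coeff of s: P = 4
Result: 4/(s - 4) + 16/(s - 4)²


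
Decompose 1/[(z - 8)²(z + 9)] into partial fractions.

Cover-up at z=-9: R = 1/(-9 - 8)² = 1/289. Cover-up at z=8: Q = 1/(8 + 9) = 1/17. Comparing z² coeff: P = -R = -1/289
Result: (-1/289)/(z - 8) + (1/17)/(z - 8)² + (1/289)/(z + 9)


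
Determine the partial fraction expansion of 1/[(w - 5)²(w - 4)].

Cover-up at w=4: γ = 1/(4 - 5)² = 1. Cover-up at w=5: β = 1/(5 - 4) = 1. Comparing w² coeff: α = -γ = -1
Result: -1/(w - 5) + 1/(w - 5)² + 1/(w - 4)


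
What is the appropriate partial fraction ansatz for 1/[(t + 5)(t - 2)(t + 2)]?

Three distinct linear factors: A/(t + 5) + B/(t - 2) + C/(t + 2)


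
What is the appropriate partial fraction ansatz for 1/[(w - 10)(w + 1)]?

Distinct linear factors: α/(w - 10) + β/(w + 1)


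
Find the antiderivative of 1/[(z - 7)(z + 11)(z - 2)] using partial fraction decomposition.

Cover-up: P = 1/90, Q = 1/234, R = -1/65. Decomposition: (1/90)/(z - 7) + (1/234)/(z + 11) - (1/65)/(z - 2). Integrate each term: (1/90) ln|(z - 7)| + (1/234) ln|(z + 11)| - (1/65) ln|(z - 2)| + C


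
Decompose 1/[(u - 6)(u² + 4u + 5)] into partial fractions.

Cover-up at u = 6: A = 1/(6² + 4·6 + 5) = 1/65. Then B = -A = -1/65, C = -A·(4 + 6) = -2/13
Result: (1/65)/(u - 6) - ((1/65)u + 2/13)/(u² + 4u + 5)


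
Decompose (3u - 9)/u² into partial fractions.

(3u - 9) = αu + β. At u = 0: β = 3·0 - 9 = -9. Coeff of u: α = 3
Result: 3/u - 9/u²


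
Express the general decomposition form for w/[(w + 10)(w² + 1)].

Linear + irreducible quadratic: α/(w + 10) + (βw + γ)/(w² + 1)


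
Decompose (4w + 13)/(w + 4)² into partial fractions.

(4w + 13) = P(w + 4) + Q. At w = -4: Q = 4·(-4) + 13 = -3. Coeff of w: P = 4
Result: 4/(w + 4) - 3/(w + 4)²


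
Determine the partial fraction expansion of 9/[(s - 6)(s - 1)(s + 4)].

Using cover-up method: A = 9/50, B = -9/25, C = 9/50
Result: (9/50)/(s - 6) - (9/25)/(s - 1) + (9/50)/(s + 4)


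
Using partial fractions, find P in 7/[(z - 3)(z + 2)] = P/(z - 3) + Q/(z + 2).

Cover-up at z = 3: P = 7/(3 + 2) = 7/5


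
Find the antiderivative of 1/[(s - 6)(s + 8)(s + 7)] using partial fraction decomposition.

Cover-up: P = 1/182, Q = 1/14, R = -1/13. Decomposition: (1/182)/(s - 6) + (1/14)/(s + 8) - (1/13)/(s + 7). Integrate each term: (1/182) ln|(s - 6)| + (1/14) ln|(s + 8)| - (1/13) ln|(s + 7)| + C


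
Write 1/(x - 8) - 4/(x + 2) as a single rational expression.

Common denominator (x - 8)(x + 2). Numerator: 1(x + 2) - 4(x - 8) = (x + 2) - (4x - 32) = -3x + 34
Result: (-3x + 34)/[(x - 8)(x + 2)]


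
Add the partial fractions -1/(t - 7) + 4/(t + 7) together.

Common denominator (t - 7)(t + 7). Numerator: -1(t + 7) + 4(t - 7) = (-t - 7) + (4t - 28) = 3t - 35
Result: (3t - 35)/[(t - 7)(t + 7)]


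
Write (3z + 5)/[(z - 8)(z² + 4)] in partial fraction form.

At z=8: P = (3·8 + 5)/(8² + 4) = 29/68. Q = -P = -29/68, R = 3 - 8·P = -7/17
Result: (29/68)/(z - 8) - ((29/68)z + 7/17)/(z² + 4)


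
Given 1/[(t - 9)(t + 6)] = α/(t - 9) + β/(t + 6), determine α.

Cover-up at t = 9: α = 1/(9 + 6) = 1/15


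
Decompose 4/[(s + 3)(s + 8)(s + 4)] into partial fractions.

Using cover-up method: P = 4/5, Q = 1/5, R = -1
Result: (4/5)/(s + 3) + (1/5)/(s + 8) - 1/(s + 4)


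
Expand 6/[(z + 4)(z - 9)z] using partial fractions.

Using cover-up method: P = 3/26, Q = 2/39, R = -1/6
Result: (3/26)/(z + 4) + (2/39)/(z - 9) - (1/6)/z


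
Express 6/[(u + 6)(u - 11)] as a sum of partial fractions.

6/(u + 6)(u - 11) = A/(u + 6) + B/(u - 11). A = 6/(-6 - 11) = -6/17, B = 6/(11 + 6) = 6/17
Result: (-6/17)/(u + 6) + (6/17)/(u - 11)


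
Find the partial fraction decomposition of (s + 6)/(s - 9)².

(s + 6) = P(s - 9) + Q. At s = 9: Q = 1·9 + 6 = 15. Coeff of s: P = 1
Result: 1/(s - 9) + 15/(s - 9)²


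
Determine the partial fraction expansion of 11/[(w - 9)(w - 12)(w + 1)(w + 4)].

Using Heaviside cover-up: (-11/390)/(w - 9) + (11/624)/(w - 12) + (11/390)/(w + 1) - (11/624)/(w + 4)


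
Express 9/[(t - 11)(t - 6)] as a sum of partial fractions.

9/(t - 11)(t - 6) = α/(t - 11) + β/(t - 6). α = 9/(11 - 6) = 9/5, β = 9/(6 - 11) = -9/5
Result: (9/5)/(t - 11) - (9/5)/(t - 6)


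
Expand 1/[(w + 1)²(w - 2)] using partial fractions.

Cover-up at w=2: γ = 1/(2 + 1)² = 1/9. Cover-up at w=-1: β = 1/(-1 - 2) = -1/3. Comparing w² coeff: α = -γ = -1/9
Result: (-1/9)/(w + 1) - (1/3)/(w + 1)² + (1/9)/(w - 2)


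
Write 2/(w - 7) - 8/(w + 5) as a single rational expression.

Common denominator (w - 7)(w + 5). Numerator: 2(w + 5) - 8(w - 7) = (2w + 10) - (8w - 56) = -6w + 66
Result: (-6w + 66)/[(w - 7)(w + 5)]


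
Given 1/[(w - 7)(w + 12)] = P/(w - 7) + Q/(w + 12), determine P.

Cover-up at w = 7: P = 1/(7 + 12) = 1/19


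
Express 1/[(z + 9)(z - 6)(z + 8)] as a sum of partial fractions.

Using cover-up method: P = 1/15, Q = 1/210, R = -1/14
Result: (1/15)/(z + 9) + (1/210)/(z - 6) - (1/14)/(z + 8)


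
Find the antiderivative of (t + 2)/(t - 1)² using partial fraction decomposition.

Decompose: A = 1, B = 1·1 + 2 = 3, so (t + 2)/(t - 1)² = 1/(t - 1) + 3/(t - 1)². Integrate: ∫ A/(t - 1) dt = ln|(t - 1)|; ∫ B/(t - 1)² dt = -3/(t - 1). Sum: ln|(t - 1)| - 3/(t - 1) + C


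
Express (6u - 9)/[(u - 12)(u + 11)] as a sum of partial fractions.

At u=12: A = (6·12 - 9)/(12 + 11) = 63/23. At u=-11: B = (6·(-11) - 9)/(-11 - 12) = 75/23
Result: (63/23)/(u - 12) + (75/23)/(u + 11)


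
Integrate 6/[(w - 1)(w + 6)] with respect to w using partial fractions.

Decompose: 6/[(w - 1)(w + 6)] = (6/7)/(w - 1) - (6/7)/(w + 6). Integrate each term: (6/7) ln|(w - 1)| - (6/7) ln|(w + 6)| + C


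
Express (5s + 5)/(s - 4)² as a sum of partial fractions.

(5s + 5) = A(s - 4) + B. At s = 4: B = 5·4 + 5 = 25. Coeff of s: A = 5
Result: 5/(s - 4) + 25/(s - 4)²


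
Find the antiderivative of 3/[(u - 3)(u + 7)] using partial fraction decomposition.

Decompose: 3/[(u - 3)(u + 7)] = (3/10)/(u - 3) - (3/10)/(u + 7). Integrate each term: (3/10) ln|(u - 3)| - (3/10) ln|(u + 7)| + C


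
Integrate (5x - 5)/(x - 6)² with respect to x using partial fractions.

Decompose: α = 5, β = 5·6 - 5 = 25, so (5x - 5)/(x - 6)² = 5/(x - 6) + 25/(x - 6)². Integrate: ∫ α/(x - 6) dx = 5 ln|(x - 6)|; ∫ β/(x - 6)² dx = -25/(x - 6). Sum: 5 ln|(x - 6)| - 25/(x - 6) + C


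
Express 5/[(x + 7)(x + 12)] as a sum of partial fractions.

5/(x + 7)(x + 12) = α/(x + 7) + β/(x + 12). α = 5/(-7 + 12) = 1, β = 5/(-12 + 7) = -1
Result: 1/(x + 7) - 1/(x + 12)


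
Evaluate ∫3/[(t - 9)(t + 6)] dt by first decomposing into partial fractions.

Decompose: 3/[(t - 9)(t + 6)] = (1/5)/(t - 9) - (1/5)/(t + 6). Integrate each term: (1/5) ln|(t - 9)| - (1/5) ln|(t + 6)| + C


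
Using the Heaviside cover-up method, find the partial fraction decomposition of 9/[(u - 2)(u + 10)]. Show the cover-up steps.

Cover (u - 2): set u=2, get P = 9/(2 + 10) = 3/4. Cover (u + 10): set u=-10, get Q = 9/(-10 - 2) = -3/4.
Result: (3/4)/(u - 2) - (3/4)/(u + 10)


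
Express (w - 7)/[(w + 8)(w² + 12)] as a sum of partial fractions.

At w=-8: P = (1·(-8) - 7)/((-8)² + 12) = -15/76. Q = -P = 15/76, R = 1 - (-8)·P = -11/19
Result: (-15/76)/(w + 8) + ((15/76)w - 11/19)/(w² + 12)


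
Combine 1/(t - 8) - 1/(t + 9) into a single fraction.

Common denominator (t - 8)(t + 9). Numerator: 1(t + 9) - 1(t - 8) = (t + 9) - (t - 8) = 17
Result: (17)/[(t - 8)(t + 9)]


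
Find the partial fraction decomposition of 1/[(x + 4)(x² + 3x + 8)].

Cover-up at x = -4: A = 1/((-4)² + 3·(-4) + 8) = 1/12. Then B = -A = -1/12, C = -A·(3 - 4) = 1/12
Result: (1/12)/(x + 4) - ((1/12)x - 1/12)/(x² + 3x + 8)


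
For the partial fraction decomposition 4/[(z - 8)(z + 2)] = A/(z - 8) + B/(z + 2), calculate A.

Cover-up at z = 8: A = 4/(8 + 2) = 4/10 = 2/5


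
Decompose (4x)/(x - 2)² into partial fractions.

(4x) = P(x - 2) + Q. At x = 2: Q = 4·2 + 0 = 8. Coeff of x: P = 4
Result: 4/(x - 2) + 8/(x - 2)²


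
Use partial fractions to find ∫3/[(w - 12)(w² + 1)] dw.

Cover-up at w=12: A = 3/(12²+1) = 3/145. Coeff matching: B = -3/145, C = -36/145. Decomposition: (3/145)/(w - 12) - ((3/145)w + 36/145)/(w² + 1). Integrate: linear → ln, quadratic → (1/2)ln + arctan: (3/145) ln|(w - 12)| - (3/290) ln(w² + 1) - (36/145) arctan(w) + C


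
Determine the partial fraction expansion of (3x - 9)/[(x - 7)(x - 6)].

At x=7: A = (3·7 - 9)/(7 - 6) = 12. At x=6: B = (3·6 - 9)/(6 - 7) = -9
Result: 12/(x - 7) - 9/(x - 6)


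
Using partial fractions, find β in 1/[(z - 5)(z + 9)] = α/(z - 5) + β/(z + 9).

Cover-up at z = -9: β = 1/(-9 - 5) = -1/14


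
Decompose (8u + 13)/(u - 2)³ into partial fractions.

(8u + 13) = A(u - 2)² + B(u - 2) + C. At u = 2: C = 8·2 + 13 = 29. Coefficients: A = 0, B = 8
Result: 8/(u - 2)² + 29/(u - 2)³


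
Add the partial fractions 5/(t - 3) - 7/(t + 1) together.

Common denominator (t - 3)(t + 1). Numerator: 5(t + 1) - 7(t - 3) = (5t + 5) - (7t - 21) = -2t + 26
Result: (-2t + 26)/[(t - 3)(t + 1)]


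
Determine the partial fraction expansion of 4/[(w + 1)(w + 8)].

4/(w + 1)(w + 8) = A/(w + 1) + B/(w + 8). A = 4/(-1 + 8) = 4/7, B = 4/(-8 + 1) = -4/7
Result: (4/7)/(w + 1) - (4/7)/(w + 8)


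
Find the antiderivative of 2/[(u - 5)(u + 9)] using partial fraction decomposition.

Decompose: 2/[(u - 5)(u + 9)] = (1/7)/(u - 5) - (1/7)/(u + 9). Integrate each term: (1/7) ln|(u - 5)| - (1/7) ln|(u + 9)| + C


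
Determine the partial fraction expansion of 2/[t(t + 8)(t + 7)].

Using cover-up method: P = 1/28, Q = 1/4, R = -2/7
Result: (1/28)/t + (1/4)/(t + 8) - (2/7)/(t + 7)


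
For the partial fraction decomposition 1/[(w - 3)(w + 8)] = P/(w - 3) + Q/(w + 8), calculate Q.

Cover-up at w = -8: Q = 1/(-8 - 3) = -1/11


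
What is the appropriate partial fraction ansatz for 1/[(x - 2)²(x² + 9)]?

Repeated linear + quadratic: α/(x - 2) + β/(x - 2)² + (γx + δ)/(x² + 9)


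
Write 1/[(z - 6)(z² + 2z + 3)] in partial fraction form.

Cover-up at z = 6: α = 1/(6² + 2·6 + 3) = 1/51. Then β = -α = -1/51, γ = -α·(2 + 6) = -8/51
Result: (1/51)/(z - 6) - ((1/51)z + 8/51)/(z² + 2z + 3)


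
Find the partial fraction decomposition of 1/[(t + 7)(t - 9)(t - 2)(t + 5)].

Using Heaviside cover-up: (-1/288)/(t + 7) + (1/1568)/(t - 9) - (1/441)/(t - 2) + (1/196)/(t + 5)


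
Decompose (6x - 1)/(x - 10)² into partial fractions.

(6x - 1) = α(x - 10) + β. At x = 10: β = 6·10 - 1 = 59. Coeff of x: α = 6
Result: 6/(x - 10) + 59/(x - 10)²


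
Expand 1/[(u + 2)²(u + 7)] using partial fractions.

Cover-up at u=-7: γ = 1/(-7 + 2)² = 1/25. Cover-up at u=-2: β = 1/(-2 + 7) = 1/5. Comparing u² coeff: α = -γ = -1/25
Result: (-1/25)/(u + 2) + (1/5)/(u + 2)² + (1/25)/(u + 7)


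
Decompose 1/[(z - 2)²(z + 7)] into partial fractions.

Cover-up at z=-7: γ = 1/(-7 - 2)² = 1/81. Cover-up at z=2: β = 1/(2 + 7) = 1/9. Comparing z² coeff: α = -γ = -1/81
Result: (-1/81)/(z - 2) + (1/9)/(z - 2)² + (1/81)/(z + 7)
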